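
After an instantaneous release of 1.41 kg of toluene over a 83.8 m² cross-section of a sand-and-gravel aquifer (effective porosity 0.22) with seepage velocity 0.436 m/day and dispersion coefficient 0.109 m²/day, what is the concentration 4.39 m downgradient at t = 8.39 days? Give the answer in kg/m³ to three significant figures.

For an instantaneous plane source, C(x,t) = M/(n_e·A·√(4πDt)) · exp(−(x−vt)²/(4Dt)), with n_e·A the pore (flow) area.
Plume center vt = 0.436 × 8.39 = 3.65804 m, so the well at 4.39 m is 0.73196 m downgradient of the peak.
√(4πDt) = 3.390 m, giving peak height M/(n_e·A·√(4πDt)) = 1.41/(0.22 × 83.8 × 3.390) = 0.02256 kg/m³.
(x−vt)²/(4Dt) = (0.73196)²/(4 × 0.109 × 8.39) = 0.1465; exp(−0.1465) = 0.8637.
C = 0.02256 × 0.8637 = 0.0195 kg/m³.

0.0195 kg/m³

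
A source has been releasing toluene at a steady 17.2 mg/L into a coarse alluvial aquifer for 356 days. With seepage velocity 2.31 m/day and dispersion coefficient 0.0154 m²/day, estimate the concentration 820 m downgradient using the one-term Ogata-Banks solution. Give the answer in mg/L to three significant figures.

13.1 mg/L

For a continuous step input, C/C₀ ≈ ½·erfc((x−vt)/(2√(Dt))).
vt = 2.31 × 356 = 822.36 m and 2√(Dt) = 2√(0.0154 × 356) = 4.683 m.
Argument (x−vt)/(2√(Dt)) = (820 − 822.36)/4.683 = -0.5040; ½·erfc(-0.5040) = 0.7620.
C = 17.2 × 0.7620 = 13.1 mg/L.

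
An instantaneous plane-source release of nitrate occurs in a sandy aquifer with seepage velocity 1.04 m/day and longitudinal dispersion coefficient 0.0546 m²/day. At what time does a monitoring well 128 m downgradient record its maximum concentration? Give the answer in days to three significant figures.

For the 1D instantaneous-source solution, setting ∂C/∂t = 0 at fixed x gives v²t² + 2Dt − x² = 0, so t = (√(D² + v²x²) − D)/v².
√(D² + v²x²) = √(0.0546² + 1.04² × 128²) = 133.1; v² = 1.0816.
t = (133.1 − 0.0546)/1.0816 = 123 days (vs. the pure-advection estimate x/v = 123 d).

123 days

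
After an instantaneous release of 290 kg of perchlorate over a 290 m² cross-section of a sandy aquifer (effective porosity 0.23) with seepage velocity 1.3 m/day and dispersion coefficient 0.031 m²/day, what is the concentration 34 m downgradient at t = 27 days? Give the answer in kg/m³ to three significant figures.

0.934 kg/m³

For an instantaneous plane source, C(x,t) = M/(n_e·A·√(4πDt)) · exp(−(x−vt)²/(4Dt)), with n_e·A the pore (flow) area.
Plume center vt = 1.3 × 27 = 35.1 m, so the well at 34 m is 1.1 m upgradient of the peak.
√(4πDt) = 3.243 m, giving peak height M/(n_e·A·√(4πDt)) = 290/(0.23 × 290 × 3.243) = 1.341 kg/m³.
(x−vt)²/(4Dt) = (-1.1)²/(4 × 0.031 × 27) = 0.3614; exp(−0.3614) = 0.6967.
C = 1.341 × 0.6967 = 0.934 kg/m³.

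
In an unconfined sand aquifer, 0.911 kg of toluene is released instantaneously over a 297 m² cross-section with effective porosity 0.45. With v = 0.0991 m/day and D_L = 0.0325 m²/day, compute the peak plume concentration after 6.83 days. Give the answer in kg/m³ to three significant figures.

0.00408 kg/m³

The peak of an instantaneous 1D plume sits at x = vt; there the Gaussian factor is 1 and C_max = M/(n_e·A·√(4πDt)), where n_e·A is the pore area the mass is dissolved in.
√(4πDt) = √(4π × 0.0325 × 6.83) = 1.670 m, so C_max = 0.911/(0.45 × 297 × 1.670) = 0.00408 kg/m³.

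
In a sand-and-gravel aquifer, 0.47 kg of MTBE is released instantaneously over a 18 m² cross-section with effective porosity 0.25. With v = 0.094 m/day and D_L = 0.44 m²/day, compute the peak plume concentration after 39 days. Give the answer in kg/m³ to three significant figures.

0.00711 kg/m³

The peak of an instantaneous 1D plume sits at x = vt; there the Gaussian factor is 1 and C_max = M/(n_e·A·√(4πDt)), where n_e·A is the pore area the mass is dissolved in.
√(4πDt) = √(4π × 0.44 × 39) = 14.68 m, so C_max = 0.47/(0.25 × 18 × 14.68) = 0.00711 kg/m³.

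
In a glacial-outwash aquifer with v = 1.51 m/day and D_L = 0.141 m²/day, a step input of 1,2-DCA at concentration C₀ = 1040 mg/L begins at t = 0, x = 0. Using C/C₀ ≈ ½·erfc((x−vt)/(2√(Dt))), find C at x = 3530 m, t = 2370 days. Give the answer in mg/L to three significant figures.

1010 mg/L

For a continuous step input, C/C₀ ≈ ½·erfc((x−vt)/(2√(Dt))).
vt = 1.51 × 2370 = 3578.7 m and 2√(Dt) = 2√(0.141 × 2370) = 36.56 m.
Argument (x−vt)/(2√(Dt)) = (3530 − 3578.7)/36.56 = -1.332; ½·erfc(-1.332) = 0.9702.
C = 1040 × 0.9702 = 1010 mg/L.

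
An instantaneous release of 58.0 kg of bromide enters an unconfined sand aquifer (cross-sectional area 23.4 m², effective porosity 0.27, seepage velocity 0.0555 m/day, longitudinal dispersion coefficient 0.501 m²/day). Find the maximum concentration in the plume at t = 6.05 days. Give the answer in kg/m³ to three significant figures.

The peak of an instantaneous 1D plume sits at x = vt; there the Gaussian factor is 1 and C_max = M/(n_e·A·√(4πDt)), where n_e·A is the pore area the mass is dissolved in.
√(4πDt) = √(4π × 0.501 × 6.05) = 6.172 m, so C_max = 58.0/(0.27 × 23.4 × 6.172) = 1.49 kg/m³.

1.49 kg/m³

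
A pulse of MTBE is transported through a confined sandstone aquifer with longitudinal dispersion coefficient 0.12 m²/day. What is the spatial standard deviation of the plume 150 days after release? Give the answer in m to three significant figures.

Dispersive spreading gives a Gaussian with σ² = 2Dt; advection only shifts the center.
σ = √(2 × 0.12 × 150) = 6.00 m.

6.00 m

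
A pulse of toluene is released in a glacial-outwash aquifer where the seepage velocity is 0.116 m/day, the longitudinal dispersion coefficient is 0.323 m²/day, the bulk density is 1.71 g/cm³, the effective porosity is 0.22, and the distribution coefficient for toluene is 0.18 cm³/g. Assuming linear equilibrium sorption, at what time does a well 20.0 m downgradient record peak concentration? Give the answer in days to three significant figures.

360 days

Retardation factor R = 1 + ρ_b·K_d/n = 1 + 1.71 × 0.18/0.22 = 2.399.
Sorption retards both mechanisms: v_R = v/R = 0.04835 m/day, D_R = D/R = 0.1346 m²/day.
Peak time from v_R²t² + 2D_R t − x² = 0: t = (√(D_R² + v_R²x²) − D_R)/v_R².
√(D_R² + v_R²x²) = √(0.1346² + 0.04835² × 20.0²) = 0.9763; v_R² = 0.002338.
t = (0.9763 − 0.1346)/0.002338 = 360 days.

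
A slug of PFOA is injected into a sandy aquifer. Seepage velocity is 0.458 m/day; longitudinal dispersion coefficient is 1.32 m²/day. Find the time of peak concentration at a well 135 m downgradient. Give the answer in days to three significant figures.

For the 1D instantaneous-source solution, setting ∂C/∂t = 0 at fixed x gives v²t² + 2Dt − x² = 0, so t = (√(D² + v²x²) − D)/v².
√(D² + v²x²) = √(1.32² + 0.458² × 135²) = 61.84; v² = 0.209764.
t = (61.84 − 1.32)/0.209764 = 289 days (vs. the pure-advection estimate x/v = 295 d).

289 days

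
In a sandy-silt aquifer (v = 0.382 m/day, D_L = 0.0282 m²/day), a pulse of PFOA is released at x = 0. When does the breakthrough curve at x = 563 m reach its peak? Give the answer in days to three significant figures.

1470 days

For the 1D instantaneous-source solution, setting ∂C/∂t = 0 at fixed x gives v²t² + 2Dt − x² = 0, so t = (√(D² + v²x²) − D)/v².
√(D² + v²x²) = √(0.0282² + 0.382² × 563²) = 215.1; v² = 0.145924.
t = (215.1 − 0.0282)/0.145924 = 1470 days (vs. the pure-advection estimate x/v = 1470 d).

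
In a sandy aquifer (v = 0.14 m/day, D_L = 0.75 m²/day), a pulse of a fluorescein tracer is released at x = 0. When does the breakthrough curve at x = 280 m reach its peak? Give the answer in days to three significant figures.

For the 1D instantaneous-source solution, setting ∂C/∂t = 0 at fixed x gives v²t² + 2Dt − x² = 0, so t = (√(D² + v²x²) − D)/v².
√(D² + v²x²) = √(0.75² + 0.14² × 280²) = 39.21; v² = 0.0196.
t = (39.21 − 0.75)/0.0196 = 1960 days (vs. the pure-advection estimate x/v = 2000 d).

1960 days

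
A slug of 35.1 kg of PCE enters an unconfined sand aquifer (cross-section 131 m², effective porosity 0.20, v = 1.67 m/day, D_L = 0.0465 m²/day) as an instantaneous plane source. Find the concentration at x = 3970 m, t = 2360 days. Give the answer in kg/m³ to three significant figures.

For an instantaneous plane source, C(x,t) = M/(n_e·A·√(4πDt)) · exp(−(x−vt)²/(4Dt)), with n_e·A the pore (flow) area.
Plume center vt = 1.67 × 2360 = 3941.2 m, so the well at 3970 m is 28.8 m downgradient of the peak.
√(4πDt) = 37.14 m, giving peak height M/(n_e·A·√(4πDt)) = 35.1/(0.20 × 131 × 37.14) = 0.03607 kg/m³.
(x−vt)²/(4Dt) = (28.8)²/(4 × 0.0465 × 2360) = 1.890; exp(−1.890) = 0.1511.
C = 0.03607 × 0.1511 = 0.00545 kg/m³.

0.00545 kg/m³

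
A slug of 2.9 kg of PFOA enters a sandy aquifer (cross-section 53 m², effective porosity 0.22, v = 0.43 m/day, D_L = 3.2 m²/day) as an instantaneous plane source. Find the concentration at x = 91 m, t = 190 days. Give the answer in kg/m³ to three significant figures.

For an instantaneous plane source, C(x,t) = M/(n_e·A·√(4πDt)) · exp(−(x−vt)²/(4Dt)), with n_e·A the pore (flow) area.
Plume center vt = 0.43 × 190 = 81.7 m, so the well at 91 m is 9.3 m downgradient of the peak.
√(4πDt) = 87.41 m, giving peak height M/(n_e·A·√(4πDt)) = 2.9/(0.22 × 53 × 87.41) = 0.002845 kg/m³.
(x−vt)²/(4Dt) = (9.3)²/(4 × 3.2 × 190) = 0.03556; exp(−0.03556) = 0.9651.
C = 0.002845 × 0.9651 = 0.00275 kg/m³.

0.00275 kg/m³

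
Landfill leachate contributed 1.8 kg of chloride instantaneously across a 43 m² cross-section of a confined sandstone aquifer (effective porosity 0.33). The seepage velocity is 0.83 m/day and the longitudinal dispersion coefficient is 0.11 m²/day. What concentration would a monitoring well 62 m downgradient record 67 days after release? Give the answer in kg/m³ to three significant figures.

0.00330 kg/m³

For an instantaneous plane source, C(x,t) = M/(n_e·A·√(4πDt)) · exp(−(x−vt)²/(4Dt)), with n_e·A the pore (flow) area.
Plume center vt = 0.83 × 67 = 55.61 m, so the well at 62 m is 6.39 m downgradient of the peak.
√(4πDt) = 9.624 m, giving peak height M/(n_e·A·√(4πDt)) = 1.8/(0.33 × 43 × 9.624) = 0.01318 kg/m³.
(x−vt)²/(4Dt) = (6.39)²/(4 × 0.11 × 67) = 1.385; exp(−1.385) = 0.2503.
C = 0.01318 × 0.2503 = 0.00330 kg/m³.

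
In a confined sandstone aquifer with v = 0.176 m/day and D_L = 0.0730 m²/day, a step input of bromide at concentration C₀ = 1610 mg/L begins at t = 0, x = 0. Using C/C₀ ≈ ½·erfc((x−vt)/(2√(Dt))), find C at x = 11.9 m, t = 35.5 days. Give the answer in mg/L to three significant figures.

For a continuous step input, C/C₀ ≈ ½·erfc((x−vt)/(2√(Dt))).
vt = 0.176 × 35.5 = 6.248 m and 2√(Dt) = 2√(0.0730 × 35.5) = 3.220 m.
Argument (x−vt)/(2√(Dt)) = (11.9 − 6.248)/3.220 = 1.755; ½·erfc(1.755) = 0.006533.
C = 1610 × 0.006533 = 10.5 mg/L.

10.5 mg/L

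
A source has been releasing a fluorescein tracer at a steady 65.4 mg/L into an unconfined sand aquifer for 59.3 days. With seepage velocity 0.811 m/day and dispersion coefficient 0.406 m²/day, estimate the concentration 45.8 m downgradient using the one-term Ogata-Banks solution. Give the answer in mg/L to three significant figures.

41.2 mg/L

For a continuous step input, C/C₀ ≈ ½·erfc((x−vt)/(2√(Dt))).
vt = 0.811 × 59.3 = 48.0923 m and 2√(Dt) = 2√(0.406 × 59.3) = 9.813 m.
Argument (x−vt)/(2√(Dt)) = (45.8 − 48.0923)/9.813 = -0.2336; ½·erfc(-0.2336) = 0.6294.
C = 65.4 × 0.6294 = 41.2 mg/L.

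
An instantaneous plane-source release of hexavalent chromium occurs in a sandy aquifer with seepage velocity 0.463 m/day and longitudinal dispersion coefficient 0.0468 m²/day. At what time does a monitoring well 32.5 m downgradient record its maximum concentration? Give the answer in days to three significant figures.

70.0 days

For the 1D instantaneous-source solution, setting ∂C/∂t = 0 at fixed x gives v²t² + 2Dt − x² = 0, so t = (√(D² + v²x²) − D)/v².
√(D² + v²x²) = √(0.0468² + 0.463² × 32.5²) = 15.05; v² = 0.214369.
t = (15.05 − 0.0468)/0.214369 = 70.0 days (vs. the pure-advection estimate x/v = 70.2 d).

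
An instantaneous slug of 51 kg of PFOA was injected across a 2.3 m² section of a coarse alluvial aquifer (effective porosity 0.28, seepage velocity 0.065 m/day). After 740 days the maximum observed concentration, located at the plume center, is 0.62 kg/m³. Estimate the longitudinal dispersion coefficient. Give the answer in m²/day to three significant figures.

1.75 m²/day

At the plume center C_max = M/(n_e·A·√(4πDt)), so D = M²/(4πt·(n_e·A·C_max)²).
n_e·A·C_max = 0.28 × 2.3 × 0.62 = 0.3993 kg/m.
D = 51²/(4π × 740 × 0.3993²) = 1.75 m²/day.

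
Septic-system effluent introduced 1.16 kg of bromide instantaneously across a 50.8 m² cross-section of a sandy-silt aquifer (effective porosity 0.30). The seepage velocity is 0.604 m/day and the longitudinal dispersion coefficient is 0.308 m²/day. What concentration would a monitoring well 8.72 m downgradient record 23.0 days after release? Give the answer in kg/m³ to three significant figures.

For an instantaneous plane source, C(x,t) = M/(n_e·A·√(4πDt)) · exp(−(x−vt)²/(4Dt)), with n_e·A the pore (flow) area.
Plume center vt = 0.604 × 23.0 = 13.892 m, so the well at 8.72 m is 5.172 m upgradient of the peak.
√(4πDt) = 9.435 m, giving peak height M/(n_e·A·√(4πDt)) = 1.16/(0.30 × 50.8 × 9.435) = 0.008067 kg/m³.
(x−vt)²/(4Dt) = (-5.172)²/(4 × 0.308 × 23.0) = 0.9440; exp(−0.9440) = 0.3891.
C = 0.008067 × 0.3891 = 0.00314 kg/m³.

0.00314 kg/m³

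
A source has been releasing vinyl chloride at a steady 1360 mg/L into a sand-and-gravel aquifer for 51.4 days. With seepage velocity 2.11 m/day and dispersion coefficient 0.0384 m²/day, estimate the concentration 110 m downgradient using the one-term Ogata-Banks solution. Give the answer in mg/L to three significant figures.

297 mg/L

For a continuous step input, C/C₀ ≈ ½·erfc((x−vt)/(2√(Dt))).
vt = 2.11 × 51.4 = 108.454 m and 2√(Dt) = 2√(0.0384 × 51.4) = 2.810 m.
Argument (x−vt)/(2√(Dt)) = (110 − 108.454)/2.810 = 0.5502; ½·erfc(0.5502) = 0.2183.
C = 1360 × 0.2183 = 297 mg/L.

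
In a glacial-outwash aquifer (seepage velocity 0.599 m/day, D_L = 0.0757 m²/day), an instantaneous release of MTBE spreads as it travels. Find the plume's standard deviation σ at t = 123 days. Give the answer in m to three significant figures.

Dispersive spreading gives a Gaussian with σ² = 2Dt; advection only shifts the center.
σ = √(2 × 0.0757 × 123) = 4.32 m.

4.32 m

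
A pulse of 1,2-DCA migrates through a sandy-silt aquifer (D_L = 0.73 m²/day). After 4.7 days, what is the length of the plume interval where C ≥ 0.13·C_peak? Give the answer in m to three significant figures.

The plume is Gaussian with σ = √(2Dt) = √(2 × 0.73 × 4.7) = 2.620 m.
C/C_peak = exp(−Δx²/(2σ²)) = 0.13 ⇒ Δx = σ·√(−2 ln 0.13) = 2.620 × 2.020 = 5.292 m.
Width = 2Δx = 10.6 m.

10.6 m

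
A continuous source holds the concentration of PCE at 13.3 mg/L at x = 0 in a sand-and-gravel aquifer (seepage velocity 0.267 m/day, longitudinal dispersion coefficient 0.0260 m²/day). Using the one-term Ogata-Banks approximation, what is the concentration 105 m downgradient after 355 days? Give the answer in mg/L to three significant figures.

For a continuous step input, C/C₀ ≈ ½·erfc((x−vt)/(2√(Dt))).
vt = 0.267 × 355 = 94.785 m and 2√(Dt) = 2√(0.0260 × 355) = 6.076 m.
Argument (x−vt)/(2√(Dt)) = (105 − 94.785)/6.076 = 1.681; ½·erfc(1.681) = 0.008720.
C = 13.3 × 0.008720 = 0.116 mg/L.

0.116 mg/L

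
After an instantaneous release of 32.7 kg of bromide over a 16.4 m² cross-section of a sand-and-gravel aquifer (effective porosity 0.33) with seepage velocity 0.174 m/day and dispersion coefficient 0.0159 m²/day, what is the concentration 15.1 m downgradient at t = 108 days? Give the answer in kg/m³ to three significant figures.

0.179 kg/m³

For an instantaneous plane source, C(x,t) = M/(n_e·A·√(4πDt)) · exp(−(x−vt)²/(4Dt)), with n_e·A the pore (flow) area.
Plume center vt = 0.174 × 108 = 18.792 m, so the well at 15.1 m is 3.692 m upgradient of the peak.
√(4πDt) = 4.645 m, giving peak height M/(n_e·A·√(4πDt)) = 32.7/(0.33 × 16.4 × 4.645) = 1.301 kg/m³.
(x−vt)²/(4Dt) = (-3.692)²/(4 × 0.0159 × 108) = 1.984; exp(−1.984) = 0.1375.
C = 1.301 × 0.1375 = 0.179 kg/m³.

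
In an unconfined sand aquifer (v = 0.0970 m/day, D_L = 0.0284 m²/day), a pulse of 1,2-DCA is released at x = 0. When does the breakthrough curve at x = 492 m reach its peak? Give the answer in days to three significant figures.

For the 1D instantaneous-source solution, setting ∂C/∂t = 0 at fixed x gives v²t² + 2Dt − x² = 0, so t = (√(D² + v²x²) − D)/v².
√(D² + v²x²) = √(0.0284² + 0.0970² × 492²) = 47.72; v² = 0.009409.
t = (47.72 − 0.0284)/0.009409 = 5070 days (vs. the pure-advection estimate x/v = 5070 d).

5070 days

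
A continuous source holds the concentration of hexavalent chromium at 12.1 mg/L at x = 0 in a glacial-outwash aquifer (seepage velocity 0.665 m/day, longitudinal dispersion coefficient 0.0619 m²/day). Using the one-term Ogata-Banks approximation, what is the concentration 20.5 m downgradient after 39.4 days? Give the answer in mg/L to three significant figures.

For a continuous step input, C/C₀ ≈ ½·erfc((x−vt)/(2√(Dt))).
vt = 0.665 × 39.4 = 26.201 m and 2√(Dt) = 2√(0.0619 × 39.4) = 3.123 m.
Argument (x−vt)/(2√(Dt)) = (20.5 − 26.201)/3.123 = -1.825; ½·erfc(-1.825) = 0.9951.
C = 12.1 × 0.9951 = 12.0 mg/L.

12.0 mg/L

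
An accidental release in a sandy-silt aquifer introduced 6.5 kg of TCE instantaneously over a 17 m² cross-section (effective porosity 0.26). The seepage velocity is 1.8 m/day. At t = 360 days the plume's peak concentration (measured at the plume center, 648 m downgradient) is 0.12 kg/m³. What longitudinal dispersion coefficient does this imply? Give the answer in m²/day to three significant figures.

0.0332 m²/day

At the plume center C_max = M/(n_e·A·√(4πDt)), so D = M²/(4πt·(n_e·A·C_max)²).
n_e·A·C_max = 0.26 × 17 × 0.12 = 0.5304 kg/m.
D = 6.5²/(4π × 360 × 0.5304²) = 0.0332 m²/day.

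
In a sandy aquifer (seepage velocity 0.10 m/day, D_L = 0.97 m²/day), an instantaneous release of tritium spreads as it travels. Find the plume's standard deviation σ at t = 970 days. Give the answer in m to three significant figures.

43.4 m

Dispersive spreading gives a Gaussian with σ² = 2Dt; advection only shifts the center.
σ = √(2 × 0.97 × 970) = 43.4 m.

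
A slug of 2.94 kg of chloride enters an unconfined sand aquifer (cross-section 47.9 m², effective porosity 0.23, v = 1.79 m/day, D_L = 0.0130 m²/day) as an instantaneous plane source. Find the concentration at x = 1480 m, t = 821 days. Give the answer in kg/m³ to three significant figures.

0.00182 kg/m³

For an instantaneous plane source, C(x,t) = M/(n_e·A·√(4πDt)) · exp(−(x−vt)²/(4Dt)), with n_e·A the pore (flow) area.
Plume center vt = 1.79 × 821 = 1469.59 m, so the well at 1480 m is 10.41 m downgradient of the peak.
√(4πDt) = 11.58 m, giving peak height M/(n_e·A·√(4πDt)) = 2.94/(0.23 × 47.9 × 11.58) = 0.02304 kg/m³.
(x−vt)²/(4Dt) = (10.41)²/(4 × 0.0130 × 821) = 2.538; exp(−2.538) = 0.07902.
C = 0.02304 × 0.07902 = 0.00182 kg/m³.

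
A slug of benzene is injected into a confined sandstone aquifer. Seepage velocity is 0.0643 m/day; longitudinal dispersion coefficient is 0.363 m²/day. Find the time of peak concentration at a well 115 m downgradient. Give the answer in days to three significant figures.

For the 1D instantaneous-source solution, setting ∂C/∂t = 0 at fixed x gives v²t² + 2Dt − x² = 0, so t = (√(D² + v²x²) − D)/v².
√(D² + v²x²) = √(0.363² + 0.0643² × 115²) = 7.403; v² = 0.00413449.
t = (7.403 − 0.363)/0.00413449 = 1700 days (vs. the pure-advection estimate x/v = 1790 d).

1700 days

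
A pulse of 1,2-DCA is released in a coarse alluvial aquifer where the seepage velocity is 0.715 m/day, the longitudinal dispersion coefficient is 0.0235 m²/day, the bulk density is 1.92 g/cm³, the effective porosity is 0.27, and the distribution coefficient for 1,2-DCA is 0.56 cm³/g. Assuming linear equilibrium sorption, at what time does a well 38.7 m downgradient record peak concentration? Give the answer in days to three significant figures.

Retardation factor R = 1 + ρ_b·K_d/n = 1 + 1.92 × 0.56/0.27 = 4.982.
Sorption retards both mechanisms: v_R = v/R = 0.1435 m/day, D_R = D/R = 0.004717 m²/day.
Peak time from v_R²t² + 2D_R t − x² = 0: t = (√(D_R² + v_R²x²) − D_R)/v_R².
√(D_R² + v_R²x²) = √(0.004717² + 0.1435² × 38.7²) = 5.553; v_R² = 0.02059.
t = (5.553 − 0.004717)/0.02059 = 269 days.

269 days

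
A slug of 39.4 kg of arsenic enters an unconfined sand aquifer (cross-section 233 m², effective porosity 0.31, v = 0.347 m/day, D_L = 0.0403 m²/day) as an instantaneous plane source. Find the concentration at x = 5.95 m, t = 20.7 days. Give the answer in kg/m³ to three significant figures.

For an instantaneous plane source, C(x,t) = M/(n_e·A·√(4πDt)) · exp(−(x−vt)²/(4Dt)), with n_e·A the pore (flow) area.
Plume center vt = 0.347 × 20.7 = 7.1829 m, so the well at 5.95 m is 1.2329 m upgradient of the peak.
√(4πDt) = 3.238 m, giving peak height M/(n_e·A·√(4πDt)) = 39.4/(0.31 × 233 × 3.238) = 0.1685 kg/m³.
(x−vt)²/(4Dt) = (-1.2329)²/(4 × 0.0403 × 20.7) = 0.4555; exp(−0.4555) = 0.6341.
C = 0.1685 × 0.6341 = 0.107 kg/m³.

0.107 kg/m³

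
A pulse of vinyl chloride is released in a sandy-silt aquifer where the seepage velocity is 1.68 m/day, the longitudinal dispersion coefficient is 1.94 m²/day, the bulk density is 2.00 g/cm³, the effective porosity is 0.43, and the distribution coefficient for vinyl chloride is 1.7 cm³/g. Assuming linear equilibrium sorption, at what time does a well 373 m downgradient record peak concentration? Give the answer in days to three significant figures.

1970 days

Retardation factor R = 1 + ρ_b·K_d/n = 1 + 2.00 × 1.7/0.43 = 8.907.
Sorption retards both mechanisms: v_R = v/R = 0.1886 m/day, D_R = D/R = 0.2178 m²/day.
Peak time from v_R²t² + 2D_R t − x² = 0: t = (√(D_R² + v_R²x²) − D_R)/v_R².
√(D_R² + v_R²x²) = √(0.2178² + 0.1886² × 373²) = 70.35; v_R² = 0.03557.
t = (70.35 − 0.2178)/0.03557 = 1970 days.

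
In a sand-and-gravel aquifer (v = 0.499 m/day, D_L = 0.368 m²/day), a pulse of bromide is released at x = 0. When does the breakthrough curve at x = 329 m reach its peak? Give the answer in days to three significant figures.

For the 1D instantaneous-source solution, setting ∂C/∂t = 0 at fixed x gives v²t² + 2Dt − x² = 0, so t = (√(D² + v²x²) − D)/v².
√(D² + v²x²) = √(0.368² + 0.499² × 329²) = 164.2; v² = 0.249001.
t = (164.2 − 0.368)/0.249001 = 658 days (vs. the pure-advection estimate x/v = 659 d).

658 days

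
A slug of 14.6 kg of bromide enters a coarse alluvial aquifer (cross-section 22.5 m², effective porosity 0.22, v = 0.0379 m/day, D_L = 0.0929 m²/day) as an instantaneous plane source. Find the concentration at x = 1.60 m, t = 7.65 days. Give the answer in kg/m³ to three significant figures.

0.540 kg/m³

For an instantaneous plane source, C(x,t) = M/(n_e·A·√(4πDt)) · exp(−(x−vt)²/(4Dt)), with n_e·A the pore (flow) area.
Plume center vt = 0.0379 × 7.65 = 0.289935 m, so the well at 1.60 m is 1.310065 m downgradient of the peak.
√(4πDt) = 2.988 m, giving peak height M/(n_e·A·√(4πDt)) = 14.6/(0.22 × 22.5 × 2.988) = 0.9871 kg/m³.
(x−vt)²/(4Dt) = (1.310065)²/(4 × 0.0929 × 7.65) = 0.6037; exp(−0.6037) = 0.5468.
C = 0.9871 × 0.5468 = 0.540 kg/m³.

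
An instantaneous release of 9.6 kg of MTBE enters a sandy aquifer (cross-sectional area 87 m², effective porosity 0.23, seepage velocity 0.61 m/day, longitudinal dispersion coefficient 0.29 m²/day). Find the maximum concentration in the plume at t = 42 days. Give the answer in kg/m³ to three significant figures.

The peak of an instantaneous 1D plume sits at x = vt; there the Gaussian factor is 1 and C_max = M/(n_e·A·√(4πDt)), where n_e·A is the pore area the mass is dissolved in.
√(4πDt) = √(4π × 0.29 × 42) = 12.37 m, so C_max = 9.6/(0.23 × 87 × 12.37) = 0.0388 kg/m³.

0.0388 kg/m³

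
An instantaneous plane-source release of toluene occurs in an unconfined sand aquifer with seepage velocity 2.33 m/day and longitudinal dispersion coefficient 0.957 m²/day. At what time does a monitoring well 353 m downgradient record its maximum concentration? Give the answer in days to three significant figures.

151 days

For the 1D instantaneous-source solution, setting ∂C/∂t = 0 at fixed x gives v²t² + 2Dt − x² = 0, so t = (√(D² + v²x²) − D)/v².
√(D² + v²x²) = √(0.957² + 2.33² × 353²) = 822.5; v² = 5.4289.
t = (822.5 − 0.957)/5.4289 = 151 days (vs. the pure-advection estimate x/v = 152 d).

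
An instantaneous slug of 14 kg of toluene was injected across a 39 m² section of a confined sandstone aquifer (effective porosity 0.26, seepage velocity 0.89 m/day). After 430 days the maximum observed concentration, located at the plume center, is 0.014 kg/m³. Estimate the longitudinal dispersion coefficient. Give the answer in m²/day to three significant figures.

At the plume center C_max = M/(n_e·A·√(4πDt)), so D = M²/(4πt·(n_e·A·C_max)²).
n_e·A·C_max = 0.26 × 39 × 0.014 = 0.1420 kg/m.
D = 14²/(4π × 430 × 0.1420²) = 1.80 m²/day.

1.80 m²/day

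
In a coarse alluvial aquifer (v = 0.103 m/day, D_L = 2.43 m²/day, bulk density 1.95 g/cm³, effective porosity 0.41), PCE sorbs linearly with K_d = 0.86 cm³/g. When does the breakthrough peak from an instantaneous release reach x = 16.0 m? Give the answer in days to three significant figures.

243 days

Retardation factor R = 1 + ρ_b·K_d/n = 1 + 1.95 × 0.86/0.41 = 5.090.
Sorption retards both mechanisms: v_R = v/R = 0.02024 m/day, D_R = D/R = 0.4774 m²/day.
Peak time from v_R²t² + 2D_R t − x² = 0: t = (√(D_R² + v_R²x²) − D_R)/v_R².
√(D_R² + v_R²x²) = √(0.4774² + 0.02024² × 16.0²) = 0.5769; v_R² = 0.0004097.
t = (0.5769 − 0.4774)/0.0004097 = 243 days.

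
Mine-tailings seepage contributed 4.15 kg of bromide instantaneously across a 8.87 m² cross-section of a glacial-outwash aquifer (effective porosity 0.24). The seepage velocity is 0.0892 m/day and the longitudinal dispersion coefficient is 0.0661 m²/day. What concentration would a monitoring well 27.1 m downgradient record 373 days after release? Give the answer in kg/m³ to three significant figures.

For an instantaneous plane source, C(x,t) = M/(n_e·A·√(4πDt)) · exp(−(x−vt)²/(4Dt)), with n_e·A the pore (flow) area.
Plume center vt = 0.0892 × 373 = 33.2716 m, so the well at 27.1 m is 6.1716 m upgradient of the peak.
√(4πDt) = 17.60 m, giving peak height M/(n_e·A·√(4πDt)) = 4.15/(0.24 × 8.87 × 17.60) = 0.1108 kg/m³.
(x−vt)²/(4Dt) = (-6.1716)²/(4 × 0.0661 × 373) = 0.3862; exp(−0.3862) = 0.6796.
C = 0.1108 × 0.6796 = 0.0753 kg/m³.

0.0753 kg/m³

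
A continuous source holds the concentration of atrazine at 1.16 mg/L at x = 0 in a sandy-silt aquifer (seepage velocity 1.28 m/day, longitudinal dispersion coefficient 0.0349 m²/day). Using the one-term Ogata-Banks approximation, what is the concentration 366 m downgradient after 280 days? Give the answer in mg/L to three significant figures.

0.0496 mg/L

For a continuous step input, C/C₀ ≈ ½·erfc((x−vt)/(2√(Dt))).
vt = 1.28 × 280 = 358.4 m and 2√(Dt) = 2√(0.0349 × 280) = 6.252 m.
Argument (x−vt)/(2√(Dt)) = (366 − 358.4)/6.252 = 1.216; ½·erfc(1.216) = 0.04274.
C = 1.16 × 0.04274 = 0.0496 mg/L.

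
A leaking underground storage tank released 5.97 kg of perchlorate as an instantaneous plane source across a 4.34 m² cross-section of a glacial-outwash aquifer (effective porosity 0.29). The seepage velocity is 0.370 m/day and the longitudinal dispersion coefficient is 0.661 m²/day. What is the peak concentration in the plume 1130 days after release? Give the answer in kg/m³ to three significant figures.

The peak of an instantaneous 1D plume sits at x = vt; there the Gaussian factor is 1 and C_max = M/(n_e·A·√(4πDt)), where n_e·A is the pore area the mass is dissolved in.
√(4πDt) = √(4π × 0.661 × 1130) = 96.88 m, so C_max = 5.97/(0.29 × 4.34 × 96.88) = 0.0490 kg/m³.

0.0490 kg/m³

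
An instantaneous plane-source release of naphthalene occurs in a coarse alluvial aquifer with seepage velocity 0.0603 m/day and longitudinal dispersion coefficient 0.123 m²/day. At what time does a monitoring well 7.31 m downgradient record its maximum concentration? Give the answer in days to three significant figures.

For the 1D instantaneous-source solution, setting ∂C/∂t = 0 at fixed x gives v²t² + 2Dt − x² = 0, so t = (√(D² + v²x²) − D)/v².
√(D² + v²x²) = √(0.123² + 0.0603² × 7.31²) = 0.4576; v² = 0.00363609.
t = (0.4576 − 0.123)/0.00363609 = 92.0 days (vs. the pure-advection estimate x/v = 121 d).

92.0 days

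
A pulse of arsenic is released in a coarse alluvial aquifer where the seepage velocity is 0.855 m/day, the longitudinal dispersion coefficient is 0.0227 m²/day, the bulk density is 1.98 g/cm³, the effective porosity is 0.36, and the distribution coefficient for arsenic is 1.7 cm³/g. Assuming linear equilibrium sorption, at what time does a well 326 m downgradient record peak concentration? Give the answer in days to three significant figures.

3950 days

Retardation factor R = 1 + ρ_b·K_d/n = 1 + 1.98 × 1.7/0.36 = 10.35.
Sorption retards both mechanisms: v_R = v/R = 0.08261 m/day, D_R = D/R = 0.002193 m²/day.
Peak time from v_R²t² + 2D_R t − x² = 0: t = (√(D_R² + v_R²x²) − D_R)/v_R².
√(D_R² + v_R²x²) = √(0.002193² + 0.08261² × 326²) = 26.93; v_R² = 0.006824.
t = (26.93 − 0.002193)/0.006824 = 3950 days.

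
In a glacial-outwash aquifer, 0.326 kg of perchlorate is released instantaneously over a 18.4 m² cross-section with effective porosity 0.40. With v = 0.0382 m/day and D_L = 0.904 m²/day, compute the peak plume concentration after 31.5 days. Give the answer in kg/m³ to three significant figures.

The peak of an instantaneous 1D plume sits at x = vt; there the Gaussian factor is 1 and C_max = M/(n_e·A·√(4πDt)), where n_e·A is the pore area the mass is dissolved in.
√(4πDt) = √(4π × 0.904 × 31.5) = 18.92 m, so C_max = 0.326/(0.40 × 18.4 × 18.92) = 0.00234 kg/m³.

0.00234 kg/m³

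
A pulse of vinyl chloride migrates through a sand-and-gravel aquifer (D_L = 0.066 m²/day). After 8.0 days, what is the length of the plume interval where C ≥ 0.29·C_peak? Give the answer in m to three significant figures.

The plume is Gaussian with σ = √(2Dt) = √(2 × 0.066 × 8.0) = 1.028 m.
C/C_peak = exp(−Δx²/(2σ²)) = 0.29 ⇒ Δx = σ·√(−2 ln 0.29) = 1.028 × 1.573 = 1.617 m.
Width = 2Δx = 3.23 m.

3.23 m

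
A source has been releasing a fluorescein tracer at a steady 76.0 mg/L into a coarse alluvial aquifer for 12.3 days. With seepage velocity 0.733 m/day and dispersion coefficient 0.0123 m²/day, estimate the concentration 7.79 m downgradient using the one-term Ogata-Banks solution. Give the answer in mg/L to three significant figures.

75.0 mg/L

For a continuous step input, C/C₀ ≈ ½·erfc((x−vt)/(2√(Dt))).
vt = 0.733 × 12.3 = 9.0159 m and 2√(Dt) = 2√(0.0123 × 12.3) = 0.7779 m.
Argument (x−vt)/(2√(Dt)) = (7.79 − 9.0159)/0.7779 = -1.576; ½·erfc(-1.576) = 0.9871.
C = 76.0 × 0.9871 = 75.0 mg/L.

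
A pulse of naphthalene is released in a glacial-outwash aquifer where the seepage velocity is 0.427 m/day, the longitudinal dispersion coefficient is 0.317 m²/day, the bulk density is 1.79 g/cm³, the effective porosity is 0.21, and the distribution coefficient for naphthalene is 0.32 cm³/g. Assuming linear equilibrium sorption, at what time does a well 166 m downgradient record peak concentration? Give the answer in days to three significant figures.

1440 days

Retardation factor R = 1 + ρ_b·K_d/n = 1 + 1.79 × 0.32/0.21 = 3.728.
Sorption retards both mechanisms: v_R = v/R = 0.1145 m/day, D_R = D/R = 0.08503 m²/day.
Peak time from v_R²t² + 2D_R t − x² = 0: t = (√(D_R² + v_R²x²) − D_R)/v_R².
√(D_R² + v_R²x²) = √(0.08503² + 0.1145² × 166²) = 19.01; v_R² = 0.01311.
t = (19.01 − 0.08503)/0.01311 = 1440 days.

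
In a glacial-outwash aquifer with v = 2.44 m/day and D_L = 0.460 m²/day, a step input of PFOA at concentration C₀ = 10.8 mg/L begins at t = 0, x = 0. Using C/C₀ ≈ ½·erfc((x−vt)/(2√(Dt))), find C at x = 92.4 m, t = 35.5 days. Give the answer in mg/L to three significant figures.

1.68 mg/L

For a continuous step input, C/C₀ ≈ ½·erfc((x−vt)/(2√(Dt))).
vt = 2.44 × 35.5 = 86.62 m and 2√(Dt) = 2√(0.460 × 35.5) = 8.082 m.
Argument (x−vt)/(2√(Dt)) = (92.4 − 86.62)/8.082 = 0.7152; ½·erfc(0.7152) = 0.1559.
C = 10.8 × 0.1559 = 1.68 mg/L.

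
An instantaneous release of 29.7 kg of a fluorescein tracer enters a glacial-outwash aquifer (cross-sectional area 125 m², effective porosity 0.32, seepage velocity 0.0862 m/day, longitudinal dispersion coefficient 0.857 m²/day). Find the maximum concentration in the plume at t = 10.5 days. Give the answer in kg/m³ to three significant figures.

0.0698 kg/m³

The peak of an instantaneous 1D plume sits at x = vt; there the Gaussian factor is 1 and C_max = M/(n_e·A·√(4πDt)), where n_e·A is the pore area the mass is dissolved in.
√(4πDt) = √(4π × 0.857 × 10.5) = 10.63 m, so C_max = 29.7/(0.32 × 125 × 10.63) = 0.0698 kg/m³.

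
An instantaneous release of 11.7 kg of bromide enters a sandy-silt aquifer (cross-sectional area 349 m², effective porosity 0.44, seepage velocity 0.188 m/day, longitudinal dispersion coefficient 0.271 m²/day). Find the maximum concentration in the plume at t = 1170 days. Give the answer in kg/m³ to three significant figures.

The peak of an instantaneous 1D plume sits at x = vt; there the Gaussian factor is 1 and C_max = M/(n_e·A·√(4πDt)), where n_e·A is the pore area the mass is dissolved in.
√(4πDt) = √(4π × 0.271 × 1170) = 63.12 m, so C_max = 11.7/(0.44 × 349 × 63.12) = 0.00121 kg/m³.

0.00121 kg/m³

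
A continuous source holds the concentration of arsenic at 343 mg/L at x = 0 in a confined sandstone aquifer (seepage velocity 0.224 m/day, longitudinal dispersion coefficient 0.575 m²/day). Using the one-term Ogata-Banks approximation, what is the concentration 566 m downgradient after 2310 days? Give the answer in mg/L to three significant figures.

For a continuous step input, C/C₀ ≈ ½·erfc((x−vt)/(2√(Dt))).
vt = 0.224 × 2310 = 517.44 m and 2√(Dt) = 2√(0.575 × 2310) = 72.89 m.
Argument (x−vt)/(2√(Dt)) = (566 − 517.44)/72.89 = 0.6662; ½·erfc(0.6662) = 0.1731.
C = 343 × 0.1731 = 59.4 mg/L.

59.4 mg/L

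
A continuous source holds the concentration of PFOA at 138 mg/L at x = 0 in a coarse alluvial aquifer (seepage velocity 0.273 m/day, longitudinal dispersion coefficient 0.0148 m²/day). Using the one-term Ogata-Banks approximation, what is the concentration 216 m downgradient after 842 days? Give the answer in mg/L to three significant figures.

138 mg/L

For a continuous step input, C/C₀ ≈ ½·erfc((x−vt)/(2√(Dt))).
vt = 0.273 × 842 = 229.866 m and 2√(Dt) = 2√(0.0148 × 842) = 7.060 m.
Argument (x−vt)/(2√(Dt)) = (216 − 229.866)/7.060 = -1.964; ½·erfc(-1.964) = 0.9973.
C = 138 × 0.9973 = 138 mg/L.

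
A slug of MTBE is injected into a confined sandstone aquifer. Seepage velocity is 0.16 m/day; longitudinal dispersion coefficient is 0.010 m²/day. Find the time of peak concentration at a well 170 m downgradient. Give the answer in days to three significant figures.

For the 1D instantaneous-source solution, setting ∂C/∂t = 0 at fixed x gives v²t² + 2Dt − x² = 0, so t = (√(D² + v²x²) − D)/v².
√(D² + v²x²) = √(0.010² + 0.16² × 170²) = 27.20; v² = 0.0256.
t = (27.20 − 0.010)/0.0256 = 1060 days (vs. the pure-advection estimate x/v = 1060 d).

1060 days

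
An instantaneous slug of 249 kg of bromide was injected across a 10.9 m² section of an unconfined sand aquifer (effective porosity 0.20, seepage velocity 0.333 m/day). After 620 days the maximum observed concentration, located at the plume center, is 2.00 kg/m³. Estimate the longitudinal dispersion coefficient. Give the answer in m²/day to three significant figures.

0.419 m²/day

At the plume center C_max = M/(n_e·A·√(4πDt)), so D = M²/(4πt·(n_e·A·C_max)²).
n_e·A·C_max = 0.20 × 10.9 × 2.00 = 4.360 kg/m.
D = 249²/(4π × 620 × 4.360²) = 0.419 m²/day.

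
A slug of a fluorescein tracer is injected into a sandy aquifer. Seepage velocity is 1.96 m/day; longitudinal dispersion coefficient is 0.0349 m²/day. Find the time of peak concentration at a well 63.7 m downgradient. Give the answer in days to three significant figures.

For the 1D instantaneous-source solution, setting ∂C/∂t = 0 at fixed x gives v²t² + 2Dt − x² = 0, so t = (√(D² + v²x²) − D)/v².
√(D² + v²x²) = √(0.0349² + 1.96² × 63.7²) = 124.9; v² = 3.8416.
t = (124.9 − 0.0349)/3.8416 = 32.5 days (vs. the pure-advection estimate x/v = 32.5 d).

32.5 days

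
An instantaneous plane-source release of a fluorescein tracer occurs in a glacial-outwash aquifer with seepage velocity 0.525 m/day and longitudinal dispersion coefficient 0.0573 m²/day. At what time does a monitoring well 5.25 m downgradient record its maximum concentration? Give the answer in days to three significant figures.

9.79 days

For the 1D instantaneous-source solution, setting ∂C/∂t = 0 at fixed x gives v²t² + 2Dt − x² = 0, so t = (√(D² + v²x²) − D)/v².
√(D² + v²x²) = √(0.0573² + 0.525² × 5.25²) = 2.757; v² = 0.275625.
t = (2.757 − 0.0573)/0.275625 = 9.79 days (vs. the pure-advection estimate x/v = 10.0 d).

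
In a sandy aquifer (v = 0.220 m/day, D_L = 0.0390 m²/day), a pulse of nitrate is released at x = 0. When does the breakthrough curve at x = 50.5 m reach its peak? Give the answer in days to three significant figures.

229 days

For the 1D instantaneous-source solution, setting ∂C/∂t = 0 at fixed x gives v²t² + 2Dt − x² = 0, so t = (√(D² + v²x²) − D)/v².
√(D² + v²x²) = √(0.0390² + 0.220² × 50.5²) = 11.11; v² = 0.0484.
t = (11.11 − 0.0390)/0.0484 = 229 days (vs. the pure-advection estimate x/v = 230 d).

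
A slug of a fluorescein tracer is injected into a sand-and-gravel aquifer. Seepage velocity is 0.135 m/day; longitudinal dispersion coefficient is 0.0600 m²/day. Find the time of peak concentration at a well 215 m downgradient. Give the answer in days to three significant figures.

For the 1D instantaneous-source solution, setting ∂C/∂t = 0 at fixed x gives v²t² + 2Dt − x² = 0, so t = (√(D² + v²x²) − D)/v².
√(D² + v²x²) = √(0.0600² + 0.135² × 215²) = 29.03; v² = 0.018225.
t = (29.03 − 0.0600)/0.018225 = 1590 days (vs. the pure-advection estimate x/v = 1590 d).

1590 days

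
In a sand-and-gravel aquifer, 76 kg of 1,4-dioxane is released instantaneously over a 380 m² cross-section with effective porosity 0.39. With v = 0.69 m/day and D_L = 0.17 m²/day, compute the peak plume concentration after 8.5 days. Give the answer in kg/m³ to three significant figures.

The peak of an instantaneous 1D plume sits at x = vt; there the Gaussian factor is 1 and C_max = M/(n_e·A·√(4πDt)), where n_e·A is the pore area the mass is dissolved in.
√(4πDt) = √(4π × 0.17 × 8.5) = 4.261 m, so C_max = 76/(0.39 × 380 × 4.261) = 0.120 kg/m³.

0.120 kg/m³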